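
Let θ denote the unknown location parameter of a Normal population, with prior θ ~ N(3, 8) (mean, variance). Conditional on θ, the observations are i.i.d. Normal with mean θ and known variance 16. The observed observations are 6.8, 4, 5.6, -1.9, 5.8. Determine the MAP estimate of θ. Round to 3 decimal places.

n = 5; x̄ = (6.8 + 4 + 5.6 + (-1.9) + 5.8)/5 = 20.3/5 = 4.06.
For a Normal prior and Normal likelihood with known variance, the posterior is Normal; its mode equals its mean, the precision-weighted average.
Prior precision 1/σ₀² = 1/8 = 0.125; data precision n/σ² = 5/16 = 0.3125.
θ̂ = (0.125·3 + 0.3125·4.06) / (0.125 + 0.3125) = 1.64375/0.4375 = 263/70 ≈ 3.757.

θ̂_MAP = 3.757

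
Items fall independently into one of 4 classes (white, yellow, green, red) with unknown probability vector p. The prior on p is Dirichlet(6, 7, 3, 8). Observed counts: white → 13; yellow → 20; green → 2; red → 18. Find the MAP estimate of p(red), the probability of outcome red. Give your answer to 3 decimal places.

MAP estimate of p(red) = 0.342

The posterior is Dirichlet(αᵢ + nᵢ) = Dirichlet(19, 27, 5, 26).
For a Dirichlet(a₁,…,a_K) with all aᵢ > 1, the mode has j-th component (aⱼ − 1)/(Σaᵢ − K).
Here Σaᵢ = 77 and K = 4, so p(red) = (26 − 1)/(77 − 4) = 25/73 ≈ 0.342.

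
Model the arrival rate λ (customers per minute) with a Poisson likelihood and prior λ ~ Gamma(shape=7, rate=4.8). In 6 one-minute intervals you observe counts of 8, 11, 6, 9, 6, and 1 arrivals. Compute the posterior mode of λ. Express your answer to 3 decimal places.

λ̂_MAP = 4.352

Σxᵢ = 8+11+6+9+6+1 = 41, with n = 6.
Posterior ∝ λ^6e^(−4.8λ) · λ^41e^(−6λ) = λ^47e^(−10.8λ), i.e. Gamma(shape=48, rate=10.8).
The mode of a Gamma(a, b) with a ≥ 1 (shape–rate) is (a−1)/b = 47/10.8 ≈ 4.352.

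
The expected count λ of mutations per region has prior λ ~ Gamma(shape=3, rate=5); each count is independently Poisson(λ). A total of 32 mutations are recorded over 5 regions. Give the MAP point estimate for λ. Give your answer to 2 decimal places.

Σxᵢ = 32, n = 5.
Posterior ∝ λ^2e^(−5λ) · λ^32e^(−5λ) = λ^34e^(−10λ), i.e. Gamma(shape=35, rate=10).
The mode of a Gamma(a, b) with a ≥ 1 (shape–rate) is (a−1)/b = 34/10 ≈ 3.40.

λ̂_MAP = 3.40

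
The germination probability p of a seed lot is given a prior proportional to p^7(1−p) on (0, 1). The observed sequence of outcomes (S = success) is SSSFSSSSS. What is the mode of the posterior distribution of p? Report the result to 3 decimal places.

p̂_MAP = 0.882

The prior density ∝ p^7(1−p)^1 is the kernel of Beta(8, 2).
Data: 8 successes in 9 trials (from the sequence). The binomial likelihood contributes p^8(1−p)^1, so the posterior is Beta(8+8, 2+1) = Beta(16, 3).
For Beta(a, b) with a, b > 1 the mode is (a−1)/(a+b−2) = 15/17 ≈ 0.882.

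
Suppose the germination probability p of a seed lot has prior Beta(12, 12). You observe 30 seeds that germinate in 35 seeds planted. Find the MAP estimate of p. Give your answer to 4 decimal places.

p̂_MAP = 0.7193

Prior: Beta(12, 12).
Data: 30 successes in 35 trials. The binomial likelihood contributes p^30(1−p)^5, so the posterior is Beta(12+30, 12+5) = Beta(42, 17).
For Beta(a, b) with a, b > 1 the mode is (a−1)/(a+b−2) = 41/57 ≈ 0.7193.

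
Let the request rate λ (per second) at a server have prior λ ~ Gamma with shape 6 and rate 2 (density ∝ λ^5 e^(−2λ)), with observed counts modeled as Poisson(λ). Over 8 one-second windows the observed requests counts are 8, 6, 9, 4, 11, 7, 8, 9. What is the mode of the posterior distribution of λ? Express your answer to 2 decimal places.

λ̂_MAP = 6.70

Σxᵢ = 8+6+9+4+11+7+8+9 = 62, with n = 8.
Posterior ∝ λ^5e^(−2λ) · λ^62e^(−8λ) = λ^67e^(−10λ), i.e. Gamma(shape=68, rate=10).
The mode of a Gamma(a, b) with a ≥ 1 (shape–rate) is (a−1)/b = 67/10 ≈ 6.70.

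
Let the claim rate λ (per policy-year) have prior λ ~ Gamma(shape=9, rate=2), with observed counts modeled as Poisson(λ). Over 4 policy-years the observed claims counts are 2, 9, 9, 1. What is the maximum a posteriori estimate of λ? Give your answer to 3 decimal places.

Σxᵢ = 2+9+9+1 = 21, with n = 4.
Posterior ∝ λ^8e^(−2λ) · λ^21e^(−4λ) = λ^29e^(−6λ), i.e. Gamma(shape=30, rate=6).
The mode of a Gamma(a, b) with a ≥ 1 (shape–rate) is (a−1)/b = 29/6 ≈ 4.833.

λ̂_MAP = 4.833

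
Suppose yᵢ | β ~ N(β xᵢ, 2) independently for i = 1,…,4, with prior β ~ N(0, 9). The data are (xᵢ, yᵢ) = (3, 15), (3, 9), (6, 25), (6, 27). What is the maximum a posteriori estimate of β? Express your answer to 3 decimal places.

log p(β | y) = −Σ(yᵢ − βxᵢ)²/(2·2) − β²/(2·9) + const.
Setting the derivative to zero: Σxᵢ(yᵢ − βxᵢ)/2 − β/9 = 0, so β = Σxᵢyᵢ / (Σxᵢ² + σ²/τ²).
Σxᵢyᵢ = 3·15 + 3·9 + 6·25 + 6·27 = 384; Σxᵢ² = 90; σ²/τ² = 2/9.
β̂_MAP = 384 / (90 + 2/9) = 384/(812/9) = 864/203 ≈ 4.256.

β̂_MAP = 4.256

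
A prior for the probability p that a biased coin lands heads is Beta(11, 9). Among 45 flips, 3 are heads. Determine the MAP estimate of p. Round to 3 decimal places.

p̂_MAP = 0.206

Prior: Beta(11, 9).
Data: 3 successes in 45 trials. The binomial likelihood contributes p^3(1−p)^42, so the posterior is Beta(11+3, 9+42) = Beta(14, 51).
For Beta(a, b) with a, b > 1 the mode is (a−1)/(a+b−2) = 13/63 ≈ 0.206.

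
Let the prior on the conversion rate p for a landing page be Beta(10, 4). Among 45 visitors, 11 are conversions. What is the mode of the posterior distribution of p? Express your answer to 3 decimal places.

Prior: Beta(10, 4).
Data: 11 successes in 45 trials. The binomial likelihood contributes p^11(1−p)^34, so the posterior is Beta(10+11, 4+34) = Beta(21, 38).
For Beta(a, b) with a, b > 1 the mode is (a−1)/(a+b−2) = 20/57 ≈ 0.351.

p̂_MAP = 0.351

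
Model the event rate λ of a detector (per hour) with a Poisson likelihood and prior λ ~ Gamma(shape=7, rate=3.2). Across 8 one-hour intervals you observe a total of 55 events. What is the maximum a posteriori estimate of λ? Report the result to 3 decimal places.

Σxᵢ = 55, n = 8.
Posterior ∝ λ^6e^(−3.2λ) · λ^55e^(−8λ) = λ^61e^(−11.2λ), i.e. Gamma(shape=62, rate=11.2).
The mode of a Gamma(a, b) with a ≥ 1 (shape–rate) is (a−1)/b = 61/11.2 ≈ 5.446.

λ̂_MAP = 5.446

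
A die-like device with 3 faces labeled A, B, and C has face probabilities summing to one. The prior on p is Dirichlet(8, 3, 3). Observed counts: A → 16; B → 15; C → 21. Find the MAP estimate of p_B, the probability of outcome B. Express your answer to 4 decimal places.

MAP estimate of p_B = 0.2698

The posterior is Dirichlet(αᵢ + nᵢ) = Dirichlet(24, 18, 24).
For a Dirichlet(a₁,…,a_K) with all aᵢ > 1, the mode has j-th component (aⱼ − 1)/(Σaᵢ − K).
Here Σaᵢ = 66 and K = 3, so p_B = (18 − 1)/(66 − 3) = 17/63 ≈ 0.2698.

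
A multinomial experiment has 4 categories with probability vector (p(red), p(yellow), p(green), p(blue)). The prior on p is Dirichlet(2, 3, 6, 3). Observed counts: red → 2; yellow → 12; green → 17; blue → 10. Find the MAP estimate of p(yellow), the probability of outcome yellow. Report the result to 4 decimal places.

The posterior is Dirichlet(αᵢ + nᵢ) = Dirichlet(4, 15, 23, 13).
For a Dirichlet(a₁,…,a_K) with all aᵢ > 1, the mode has j-th component (aⱼ − 1)/(Σaᵢ − K).
Here Σaᵢ = 55 and K = 4, so p(yellow) = (15 − 1)/(55 − 4) = 14/51 ≈ 0.2745.

MAP estimate of p(yellow) = 0.2745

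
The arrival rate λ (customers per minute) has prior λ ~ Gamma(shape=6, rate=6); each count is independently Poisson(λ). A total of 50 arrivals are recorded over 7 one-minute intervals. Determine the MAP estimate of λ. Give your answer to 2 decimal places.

Σxᵢ = 50, n = 7.
Posterior ∝ λ^5e^(−6λ) · λ^50e^(−7λ) = λ^55e^(−13λ), i.e. Gamma(shape=56, rate=13).
The mode of a Gamma(a, b) with a ≥ 1 (shape–rate) is (a−1)/b = 55/13 ≈ 4.23.

λ̂_MAP = 4.23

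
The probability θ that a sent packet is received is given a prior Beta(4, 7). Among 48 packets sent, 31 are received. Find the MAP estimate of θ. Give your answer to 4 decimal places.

Prior: Beta(4, 7).
Data: 31 successes in 48 trials. The binomial likelihood contributes θ^31(1−θ)^17, so the posterior is Beta(4+31, 7+17) = Beta(35, 24).
For Beta(a, b) with a, b > 1 the mode is (a−1)/(a+b−2) = 34/57 ≈ 0.5965.

θ̂_MAP = 0.5965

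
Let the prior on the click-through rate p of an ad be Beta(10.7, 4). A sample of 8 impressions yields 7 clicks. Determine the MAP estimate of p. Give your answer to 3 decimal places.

p̂_MAP = 0.807

Prior: Beta(10.7, 4).
Data: 7 successes in 8 trials. The binomial likelihood contributes p^7(1−p)^1, so the posterior is Beta(10.7+7, 4+1) = Beta(17.7, 5).
For Beta(a, b) with a, b > 1 the mode is (a−1)/(a+b−2) = 16.7/20.7 ≈ 0.807.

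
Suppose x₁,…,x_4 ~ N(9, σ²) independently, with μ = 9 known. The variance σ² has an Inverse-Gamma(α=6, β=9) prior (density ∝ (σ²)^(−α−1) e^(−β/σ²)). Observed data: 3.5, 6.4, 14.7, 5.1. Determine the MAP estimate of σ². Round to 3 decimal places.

σ̂²_MAP = 5.706

Sum of squared deviations about the known mean: SS = (3.5−9)² + (6.4−9)² + (14.7−9)² + (5.1−9)² = 84.71.
The Normal likelihood contributes (σ²)^(−n/2) exp(−SS/(2σ²)), so the posterior is Inverse-Gamma(α + n/2, β + SS/2) = Inverse-Gamma(8, 51.355).
The mode of Inverse-Gamma(a, b) is b/(a+1) = 51.355/9 ≈ 5.706.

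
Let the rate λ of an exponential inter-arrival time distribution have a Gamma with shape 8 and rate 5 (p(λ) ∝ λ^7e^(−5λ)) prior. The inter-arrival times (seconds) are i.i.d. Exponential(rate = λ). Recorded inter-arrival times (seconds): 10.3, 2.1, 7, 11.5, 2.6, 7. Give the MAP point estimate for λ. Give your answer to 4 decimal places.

λ̂_MAP = 0.2857

The Exponential(rate=λ) likelihood is ∝ λ^n e^(−λΣtᵢ). Here n = 6 and Σtᵢ = 10.3 + 2.1 + 7 + 11.5 + 2.6 + 7 = 40.5.
Posterior ∝ λ^7e^(−5λ) · λ^6e^(−40.5λ) = λ^13e^(−45.5λ), i.e. Gamma(14, 45.5).
Mode = (a−1)/b = 13/45.5 ≈ 0.2857.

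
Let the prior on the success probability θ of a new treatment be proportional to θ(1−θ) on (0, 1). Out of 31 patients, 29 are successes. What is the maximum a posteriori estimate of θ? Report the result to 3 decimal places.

θ̂_MAP = 0.909

The prior density ∝ θ(1−θ)^1 is the kernel of Beta(2, 2).
Data: 29 successes in 31 trials. The binomial likelihood contributes θ^29(1−θ)^2, so the posterior is Beta(2+29, 2+2) = Beta(31, 4).
For Beta(a, b) with a, b > 1 the mode is (a−1)/(a+b−2) = 30/33 ≈ 0.909.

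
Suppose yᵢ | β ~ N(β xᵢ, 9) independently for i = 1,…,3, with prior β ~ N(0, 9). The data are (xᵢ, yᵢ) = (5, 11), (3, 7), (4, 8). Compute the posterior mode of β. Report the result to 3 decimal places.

β̂_MAP = 2.118

log p(β | y) = −Σ(yᵢ − βxᵢ)²/(2·9) − β²/(2·9) + const.
Setting the derivative to zero: Σxᵢ(yᵢ − βxᵢ)/9 − β/9 = 0, so β = Σxᵢyᵢ / (Σxᵢ² + σ²/τ²).
Σxᵢyᵢ = 5·11 + 3·7 + 4·8 = 108; Σxᵢ² = 50; σ²/τ² = 1.
β̂_MAP = 108 / (50 + 1) = 108/51 ≈ 2.118.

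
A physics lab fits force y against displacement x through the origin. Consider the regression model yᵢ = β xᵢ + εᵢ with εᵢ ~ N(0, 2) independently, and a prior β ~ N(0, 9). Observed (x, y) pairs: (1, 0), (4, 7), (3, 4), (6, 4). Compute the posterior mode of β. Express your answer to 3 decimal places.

log p(β | y) = −Σ(yᵢ − βxᵢ)²/(2·2) − β²/(2·9) + const.
Setting the derivative to zero: Σxᵢ(yᵢ − βxᵢ)/2 − β/9 = 0, so β = Σxᵢyᵢ / (Σxᵢ² + σ²/τ²).
Σxᵢyᵢ = 1·0 + 4·7 + 3·4 + 6·4 = 64; Σxᵢ² = 62; σ²/τ² = 2/9.
β̂_MAP = 64 / (62 + 2/9) = 64/(560/9) = 36/35 ≈ 1.029.

β̂_MAP = 1.029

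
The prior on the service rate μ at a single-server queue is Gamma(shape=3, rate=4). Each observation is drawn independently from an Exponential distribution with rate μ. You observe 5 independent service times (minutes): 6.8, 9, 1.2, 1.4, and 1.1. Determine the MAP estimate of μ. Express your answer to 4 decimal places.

The Exponential(rate=μ) likelihood is ∝ μ^n e^(−μΣtᵢ). Here n = 5 and Σtᵢ = 6.8 + 9 + 1.2 + 1.4 + 1.1 = 19.5.
Posterior ∝ μ^2e^(−4μ) · μ^5e^(−19.5μ) = μ^7e^(−23.5μ), i.e. Gamma(8, 23.5).
Mode = (a−1)/b = 7/23.5 ≈ 0.2979.

μ̂_MAP = 0.2979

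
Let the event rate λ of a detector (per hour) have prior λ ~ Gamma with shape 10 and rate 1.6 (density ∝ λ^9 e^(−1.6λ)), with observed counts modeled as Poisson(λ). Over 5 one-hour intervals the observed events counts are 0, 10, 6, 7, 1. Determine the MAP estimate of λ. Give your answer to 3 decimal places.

Σxᵢ = 0+10+6+7+1 = 24, with n = 5.
Posterior ∝ λ^9e^(−1.6λ) · λ^24e^(−5λ) = λ^33e^(−6.6λ), i.e. Gamma(shape=34, rate=6.6).
The mode of a Gamma(a, b) with a ≥ 1 (shape–rate) is (a−1)/b = 33/6.6 ≈ 5.000.

λ̂_MAP = 5.000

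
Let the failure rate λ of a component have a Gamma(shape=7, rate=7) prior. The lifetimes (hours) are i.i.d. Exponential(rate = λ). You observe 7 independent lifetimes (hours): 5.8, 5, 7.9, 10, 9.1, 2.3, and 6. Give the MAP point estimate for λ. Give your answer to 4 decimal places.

The Exponential(rate=λ) likelihood is ∝ λ^n e^(−λΣtᵢ). Here n = 7 and Σtᵢ = 5.8 + 5 + 7.9 + 10 + 9.1 + 2.3 + 6 = 46.1.
Posterior ∝ λ^6e^(−7λ) · λ^7e^(−46.1λ) = λ^13e^(−53.1λ), i.e. Gamma(14, 53.1).
Mode = (a−1)/b = 13/53.1 ≈ 0.2448.

λ̂_MAP = 0.2448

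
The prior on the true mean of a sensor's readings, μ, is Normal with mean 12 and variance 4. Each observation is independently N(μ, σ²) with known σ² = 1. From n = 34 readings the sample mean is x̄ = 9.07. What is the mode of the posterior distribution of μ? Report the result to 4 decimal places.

μ̂_MAP = 9.0914

n = 34, x̄ = 9.07.
For a Normal prior and Normal likelihood with known variance, the posterior is Normal; its mode equals its mean, the precision-weighted average.
Prior precision 1/σ₀² = 1/4 = 0.25; data precision n/σ² = 34/1 = 34.
μ̂ = (0.25·12 + 34·9.07) / (0.25 + 34) = 311.38/34.25 = 31138/3425 ≈ 9.0914.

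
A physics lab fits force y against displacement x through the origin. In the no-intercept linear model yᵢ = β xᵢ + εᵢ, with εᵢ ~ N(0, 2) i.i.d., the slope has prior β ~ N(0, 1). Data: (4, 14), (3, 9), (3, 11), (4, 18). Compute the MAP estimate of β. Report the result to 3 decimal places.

log p(β | y) = −Σ(yᵢ − βxᵢ)²/(2·2) − β²/(2·1) + const.
Setting the derivative to zero: Σxᵢ(yᵢ − βxᵢ)/2 − β/1 = 0, so β = Σxᵢyᵢ / (Σxᵢ² + σ²/τ²).
Σxᵢyᵢ = 4·14 + 3·9 + 3·11 + 4·18 = 188; Σxᵢ² = 50; σ²/τ² = 2.
β̂_MAP = 188 / (50 + 2) = 188/52 ≈ 3.615.

β̂_MAP = 3.615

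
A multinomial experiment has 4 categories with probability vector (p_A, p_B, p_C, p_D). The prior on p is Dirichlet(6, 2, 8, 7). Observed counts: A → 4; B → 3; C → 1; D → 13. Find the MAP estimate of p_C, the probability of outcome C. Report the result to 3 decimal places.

MAP estimate of p_C = 0.200

The posterior is Dirichlet(αᵢ + nᵢ) = Dirichlet(10, 5, 9, 20).
For a Dirichlet(a₁,…,a_K) with all aᵢ > 1, the mode has j-th component (aⱼ − 1)/(Σaᵢ − K).
Here Σaᵢ = 44 and K = 4, so p_C = (9 − 1)/(44 − 4) = 8/40 ≈ 0.200.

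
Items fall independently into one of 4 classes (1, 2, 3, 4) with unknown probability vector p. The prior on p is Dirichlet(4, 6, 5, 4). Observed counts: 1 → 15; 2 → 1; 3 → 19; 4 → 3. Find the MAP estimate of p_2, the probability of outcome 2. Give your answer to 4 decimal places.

The posterior is Dirichlet(αᵢ + nᵢ) = Dirichlet(19, 7, 24, 7).
For a Dirichlet(a₁,…,a_K) with all aᵢ > 1, the mode has j-th component (aⱼ − 1)/(Σaᵢ − K).
Here Σaᵢ = 57 and K = 4, so p_2 = (7 − 1)/(57 − 4) = 6/53 ≈ 0.1132.

MAP estimate: 0.1132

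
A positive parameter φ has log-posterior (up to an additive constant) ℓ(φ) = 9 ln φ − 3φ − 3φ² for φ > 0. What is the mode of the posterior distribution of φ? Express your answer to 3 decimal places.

φ̂_MAP = 1.000

ℓ'(φ) = 9/φ − 3 − 6φ. Setting this to zero and multiplying by φ: 6φ² + 3φ − 9 = 0.
φ = (−3 + √(3² + 4·6·9)) / (2·6) = (−3 + √225) / 12 = (−3 + 15)/12 = 1.
ℓ''(φ) = −9/φ² − 6 < 0, confirming a maximum.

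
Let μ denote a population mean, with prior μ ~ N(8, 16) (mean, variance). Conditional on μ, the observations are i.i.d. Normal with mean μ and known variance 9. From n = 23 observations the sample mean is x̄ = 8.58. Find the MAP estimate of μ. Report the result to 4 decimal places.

μ̂_MAP = 8.5662

n = 23, x̄ = 8.58.
For a Normal prior and Normal likelihood with known variance, the posterior is Normal; its mode equals its mean, the precision-weighted average.
Prior precision 1/σ₀² = 1/16 = 0.0625; data precision n/σ² = 23/9.
μ̂ = (0.0625·8 + (23/9)·8.58) / (0.0625 + 23/9) = (1682/75)/(377/144) = 2784/325 ≈ 8.5662.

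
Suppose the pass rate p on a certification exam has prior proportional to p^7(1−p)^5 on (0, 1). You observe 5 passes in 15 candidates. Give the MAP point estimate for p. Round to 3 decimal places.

p̂_MAP = 0.444

The prior density ∝ p^7(1−p)^5 is the kernel of Beta(8, 6).
Data: 5 successes in 15 trials. The binomial likelihood contributes p^5(1−p)^10, so the posterior is Beta(8+5, 6+10) = Beta(13, 16).
For Beta(a, b) with a, b > 1 the mode is (a−1)/(a+b−2) = 12/27 ≈ 0.444.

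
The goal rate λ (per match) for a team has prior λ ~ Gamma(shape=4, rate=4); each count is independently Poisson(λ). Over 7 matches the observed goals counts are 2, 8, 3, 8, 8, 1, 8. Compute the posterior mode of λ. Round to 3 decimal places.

Σxᵢ = 2+8+3+8+8+1+8 = 38, with n = 7.
Posterior ∝ λ^3e^(−4λ) · λ^38e^(−7λ) = λ^41e^(−11λ), i.e. Gamma(shape=42, rate=11).
The mode of a Gamma(a, b) with a ≥ 1 (shape–rate) is (a−1)/b = 41/11 ≈ 3.727.

λ̂_MAP = 3.727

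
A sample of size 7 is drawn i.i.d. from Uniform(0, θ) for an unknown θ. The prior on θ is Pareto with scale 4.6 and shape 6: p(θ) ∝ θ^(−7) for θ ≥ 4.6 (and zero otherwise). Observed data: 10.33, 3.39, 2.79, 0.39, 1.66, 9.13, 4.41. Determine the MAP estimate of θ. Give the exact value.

The Uniform(0, θ) likelihood is θ^(−n) for θ ≥ max(xᵢ), zero otherwise. Here max(xᵢ) = 10.33.
Posterior ∝ θ^(−7) · θ^(−7) = θ^(−14) on θ ≥ max(4.6, 10.33) = 10.33.
This density is strictly decreasing in θ, so the posterior mode lies at the lower boundary of the support.

θ̂_MAP = 10.33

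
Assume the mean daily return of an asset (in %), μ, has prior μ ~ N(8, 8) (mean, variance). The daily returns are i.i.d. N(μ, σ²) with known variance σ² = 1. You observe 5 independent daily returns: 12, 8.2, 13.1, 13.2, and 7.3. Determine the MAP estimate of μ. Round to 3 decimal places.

μ̂_MAP = 10.693

n = 5; x̄ = (12 + 8.2 + 13.1 + 13.2 + 7.3)/5 = 53.8/5 = 10.76.
For a Normal prior and Normal likelihood with known variance, the posterior is Normal; its mode equals its mean, the precision-weighted average.
Prior precision 1/σ₀² = 1/8 = 0.125; data precision n/σ² = 5/1 = 5.
μ̂ = (0.125·8 + 5·10.76) / (0.125 + 5) = 54.8/5.125 = 2192/205 ≈ 10.693.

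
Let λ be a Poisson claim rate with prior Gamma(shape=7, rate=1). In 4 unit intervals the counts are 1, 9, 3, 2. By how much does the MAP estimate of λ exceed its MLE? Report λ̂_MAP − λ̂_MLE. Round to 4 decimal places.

MAP − MLE = 0.4500

Σxᵢ = 15. Posterior is Gamma(22, 5); MAP = (22−1)/5 = 21/5 ≈ 4.20000.
MLE = x̄ = 15/4 ≈ 3.75000.
Difference = 21/5 − 15/4 = 9/20 ≈ 0.4500.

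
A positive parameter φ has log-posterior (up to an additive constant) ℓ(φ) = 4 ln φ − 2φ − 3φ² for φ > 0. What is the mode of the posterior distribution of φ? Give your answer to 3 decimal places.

ℓ'(φ) = 4/φ − 2 − 6φ. Setting this to zero and multiplying by φ: 6φ² + 2φ − 4 = 0.
φ = (−2 + √(2² + 4·6·4)) / (2·6) = (−2 + √100) / 12 = (−2 + 10)/12 = 2/3.
ℓ''(φ) = −4/φ² − 6 < 0, confirming a maximum.

φ̂_MAP = 0.667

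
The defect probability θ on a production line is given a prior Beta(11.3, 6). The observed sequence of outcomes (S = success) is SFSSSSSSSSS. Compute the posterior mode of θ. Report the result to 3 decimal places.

Prior: Beta(11.3, 6).
Data: 10 successes in 11 trials (from the sequence). The binomial likelihood contributes θ^10(1−θ)^1, so the posterior is Beta(11.3+10, 6+1) = Beta(21.3, 7).
For Beta(a, b) with a, b > 1 the mode is (a−1)/(a+b−2) = 20.3/26.3 ≈ 0.772.

θ̂_MAP = 0.772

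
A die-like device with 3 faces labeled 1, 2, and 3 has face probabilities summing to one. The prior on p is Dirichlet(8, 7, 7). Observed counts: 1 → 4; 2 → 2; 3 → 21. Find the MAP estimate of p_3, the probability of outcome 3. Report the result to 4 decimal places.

MAP estimate: 0.5870

The posterior is Dirichlet(αᵢ + nᵢ) = Dirichlet(12, 9, 28).
For a Dirichlet(a₁,…,a_K) with all aᵢ > 1, the mode has j-th component (aⱼ − 1)/(Σaᵢ − K).
Here Σaᵢ = 49 and K = 3, so p_3 = (28 − 1)/(49 − 3) = 27/46 ≈ 0.5870.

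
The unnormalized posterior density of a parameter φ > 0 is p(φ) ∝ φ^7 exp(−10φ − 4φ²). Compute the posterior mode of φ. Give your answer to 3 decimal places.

φ̂_MAP = 0.500

ℓ'(φ) = 7/φ − 10 − 8φ. Setting this to zero and multiplying by φ: 8φ² + 10φ − 7 = 0.
φ = (−10 + √(10² + 4·8·7)) / (2·8) = (−10 + √324) / 16 = (−10 + 18)/16 = 1/2.
ℓ''(φ) = −7/φ² − 8 < 0, confirming a maximum.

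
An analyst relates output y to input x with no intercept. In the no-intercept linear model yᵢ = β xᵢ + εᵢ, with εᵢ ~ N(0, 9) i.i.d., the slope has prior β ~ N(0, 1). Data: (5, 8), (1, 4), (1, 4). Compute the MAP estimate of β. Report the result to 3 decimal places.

log p(β | y) = −Σ(yᵢ − βxᵢ)²/(2·9) − β²/(2·1) + const.
Setting the derivative to zero: Σxᵢ(yᵢ − βxᵢ)/9 − β/1 = 0, so β = Σxᵢyᵢ / (Σxᵢ² + σ²/τ²).
Σxᵢyᵢ = 5·8 + 1·4 + 1·4 = 48; Σxᵢ² = 27; σ²/τ² = 9.
β̂_MAP = 48 / (27 + 9) = 48/36 ≈ 1.333.

β̂_MAP = 1.333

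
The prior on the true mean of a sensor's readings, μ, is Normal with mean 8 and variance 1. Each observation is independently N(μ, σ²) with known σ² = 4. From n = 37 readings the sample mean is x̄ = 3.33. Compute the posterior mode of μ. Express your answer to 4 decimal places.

μ̂_MAP = 3.7856

n = 37, x̄ = 3.33.
For a Normal prior and Normal likelihood with known variance, the posterior is Normal; its mode equals its mean, the precision-weighted average.
Prior precision 1/σ₀² = 1/1 = 1; data precision n/σ² = 37/4 = 9.25.
μ̂ = (1·8 + 9.25·3.33) / (1 + 9.25) = 38.8025/10.25 = 15521/4100 ≈ 3.7856.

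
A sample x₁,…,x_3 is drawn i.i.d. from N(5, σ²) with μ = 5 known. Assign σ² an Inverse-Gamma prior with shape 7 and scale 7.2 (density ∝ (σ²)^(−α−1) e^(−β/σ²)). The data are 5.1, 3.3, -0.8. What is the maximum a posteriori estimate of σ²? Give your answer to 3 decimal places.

Sum of squared deviations about the known mean: SS = (5.1−5)² + (3.3−5)² + (-0.8−5)² = 36.54.
The Normal likelihood contributes (σ²)^(−n/2) exp(−SS/(2σ²)), so the posterior is Inverse-Gamma(α + n/2, β + SS/2) = Inverse-Gamma(8.5, 25.47).
The mode of Inverse-Gamma(a, b) is b/(a+1) = 25.47/9.5 ≈ 2.681.

σ̂²_MAP = 2.681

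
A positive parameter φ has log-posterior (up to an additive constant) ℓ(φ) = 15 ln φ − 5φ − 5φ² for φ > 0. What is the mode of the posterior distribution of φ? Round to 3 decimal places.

φ̂_MAP = 1.000

ℓ'(φ) = 15/φ − 5 − 10φ. Setting this to zero and multiplying by φ: 10φ² + 5φ − 15 = 0.
φ = (−5 + √(5² + 4·10·15)) / (2·10) = (−5 + √625) / 20 = (−5 + 25)/20 = 1.
ℓ''(φ) = −15/φ² − 10 < 0, confirming a maximum.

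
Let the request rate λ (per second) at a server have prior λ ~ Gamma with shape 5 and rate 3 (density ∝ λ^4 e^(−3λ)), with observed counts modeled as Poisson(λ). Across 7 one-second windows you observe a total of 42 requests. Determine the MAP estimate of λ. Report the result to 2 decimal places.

λ̂_MAP = 4.60

Σxᵢ = 42, n = 7.
Posterior ∝ λ^4e^(−3λ) · λ^42e^(−7λ) = λ^46e^(−10λ), i.e. Gamma(shape=47, rate=10).
The mode of a Gamma(a, b) with a ≥ 1 (shape–rate) is (a−1)/b = 46/10 ≈ 4.60.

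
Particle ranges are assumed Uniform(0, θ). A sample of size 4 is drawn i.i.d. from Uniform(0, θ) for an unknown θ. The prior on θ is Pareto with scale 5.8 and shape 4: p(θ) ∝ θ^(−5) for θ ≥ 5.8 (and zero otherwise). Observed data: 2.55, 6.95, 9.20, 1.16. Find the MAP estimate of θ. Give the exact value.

The Uniform(0, θ) likelihood is θ^(−n) for θ ≥ max(xᵢ), zero otherwise. Here max(xᵢ) = 9.20.
Posterior ∝ θ^(−5) · θ^(−4) = θ^(−9) on θ ≥ max(5.8, 9.20) = 9.20.
This density is strictly decreasing in θ, so the posterior mode lies at the lower boundary of the support.

θ̂_MAP = 9.20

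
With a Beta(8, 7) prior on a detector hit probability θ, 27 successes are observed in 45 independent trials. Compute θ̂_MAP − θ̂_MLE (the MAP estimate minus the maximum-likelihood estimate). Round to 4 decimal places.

MAP − MLE = -0.0138

Posterior is Beta(35, 25); MAP = (35−1)/(60−2) = 34/58 ≈ 0.58621.
MLE ignores the prior: θ̂_MLE = k/n = 27/45 ≈ 0.60000.
Difference = 34/58 − 27/45 = -2/145 ≈ -0.0138.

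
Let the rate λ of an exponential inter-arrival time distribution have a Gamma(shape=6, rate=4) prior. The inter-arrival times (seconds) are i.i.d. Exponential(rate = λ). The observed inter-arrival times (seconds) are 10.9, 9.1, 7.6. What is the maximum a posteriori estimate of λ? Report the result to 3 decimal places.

λ̂_MAP = 0.253

The Exponential(rate=λ) likelihood is ∝ λ^n e^(−λΣtᵢ). Here n = 3 and Σtᵢ = 10.9 + 9.1 + 7.6 = 27.6.
Posterior ∝ λ^5e^(−4λ) · λ^3e^(−27.6λ) = λ^8e^(−31.6λ), i.e. Gamma(9, 31.6).
Mode = (a−1)/b = 8/31.6 ≈ 0.253.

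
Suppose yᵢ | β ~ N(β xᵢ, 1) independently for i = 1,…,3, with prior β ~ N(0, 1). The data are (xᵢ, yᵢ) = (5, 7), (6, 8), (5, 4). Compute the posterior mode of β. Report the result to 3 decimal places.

log p(β | y) = −Σ(yᵢ − βxᵢ)²/(2·1) − β²/(2·1) + const.
Setting the derivative to zero: Σxᵢ(yᵢ − βxᵢ)/1 − β/1 = 0, so β = Σxᵢyᵢ / (Σxᵢ² + σ²/τ²).
Σxᵢyᵢ = 5·7 + 6·8 + 5·4 = 103; Σxᵢ² = 86; σ²/τ² = 1.
β̂_MAP = 103 / (86 + 1) = 103/87 ≈ 1.184.

β̂_MAP = 1.184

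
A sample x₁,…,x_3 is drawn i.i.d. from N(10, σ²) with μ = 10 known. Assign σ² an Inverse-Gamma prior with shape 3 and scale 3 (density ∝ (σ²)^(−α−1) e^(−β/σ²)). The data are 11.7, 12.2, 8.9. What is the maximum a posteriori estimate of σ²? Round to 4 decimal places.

Sum of squared deviations about the known mean: SS = (11.7−10)² + (12.2−10)² + (8.9−10)² = 8.94.
The Normal likelihood contributes (σ²)^(−n/2) exp(−SS/(2σ²)), so the posterior is Inverse-Gamma(α + n/2, β + SS/2) = Inverse-Gamma(4.5, 7.47).
The mode of Inverse-Gamma(a, b) is b/(a+1) = 7.47/5.5 ≈ 1.3582.

σ̂²_MAP = 1.3582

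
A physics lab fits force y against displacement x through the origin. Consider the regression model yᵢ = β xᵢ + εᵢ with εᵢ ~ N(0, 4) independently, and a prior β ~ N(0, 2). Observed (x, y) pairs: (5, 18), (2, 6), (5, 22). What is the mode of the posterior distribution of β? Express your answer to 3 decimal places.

log p(β | y) = −Σ(yᵢ − βxᵢ)²/(2·4) − β²/(2·2) + const.
Setting the derivative to zero: Σxᵢ(yᵢ − βxᵢ)/4 − β/2 = 0, so β = Σxᵢyᵢ / (Σxᵢ² + σ²/τ²).
Σxᵢyᵢ = 5·18 + 2·6 + 5·22 = 212; Σxᵢ² = 54; σ²/τ² = 2.
β̂_MAP = 212 / (54 + 2) = 212/56 ≈ 3.786.

β̂_MAP = 3.786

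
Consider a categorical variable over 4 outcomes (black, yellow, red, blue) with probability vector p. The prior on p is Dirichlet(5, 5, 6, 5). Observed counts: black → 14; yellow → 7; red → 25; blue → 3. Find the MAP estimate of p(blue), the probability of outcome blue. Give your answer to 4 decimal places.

MAP estimate of p(blue) = 0.1061

The posterior is Dirichlet(αᵢ + nᵢ) = Dirichlet(19, 12, 31, 8).
For a Dirichlet(a₁,…,a_K) with all aᵢ > 1, the mode has j-th component (aⱼ − 1)/(Σaᵢ − K).
Here Σaᵢ = 70 and K = 4, so p(blue) = (8 − 1)/(70 − 4) = 7/66 ≈ 0.1061.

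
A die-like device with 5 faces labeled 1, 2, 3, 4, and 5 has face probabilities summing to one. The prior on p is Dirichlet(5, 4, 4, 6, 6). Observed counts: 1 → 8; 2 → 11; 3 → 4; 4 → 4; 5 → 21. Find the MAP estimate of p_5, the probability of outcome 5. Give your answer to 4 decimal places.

MAP estimate: 0.3824

The posterior is Dirichlet(αᵢ + nᵢ) = Dirichlet(13, 15, 8, 10, 27).
For a Dirichlet(a₁,…,a_K) with all aᵢ > 1, the mode has j-th component (aⱼ − 1)/(Σaᵢ − K).
Here Σaᵢ = 73 and K = 5, so p_5 = (27 − 1)/(73 − 5) = 26/68 ≈ 0.3824.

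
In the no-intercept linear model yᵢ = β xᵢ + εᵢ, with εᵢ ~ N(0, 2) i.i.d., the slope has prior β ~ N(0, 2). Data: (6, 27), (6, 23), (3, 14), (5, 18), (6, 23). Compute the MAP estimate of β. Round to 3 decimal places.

log p(β | y) = −Σ(yᵢ − βxᵢ)²/(2·2) − β²/(2·2) + const.
Setting the derivative to zero: Σxᵢ(yᵢ − βxᵢ)/2 − β/2 = 0, so β = Σxᵢyᵢ / (Σxᵢ² + σ²/τ²).
Σxᵢyᵢ = 6·27 + 6·23 + 3·14 + 5·18 + 6·23 = 570; Σxᵢ² = 142; σ²/τ² = 1.
β̂_MAP = 570 / (142 + 1) = 570/143 ≈ 3.986.

β̂_MAP = 3.986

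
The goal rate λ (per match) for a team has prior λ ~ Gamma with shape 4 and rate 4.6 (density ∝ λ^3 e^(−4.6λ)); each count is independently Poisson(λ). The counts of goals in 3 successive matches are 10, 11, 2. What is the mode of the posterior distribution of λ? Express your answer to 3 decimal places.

λ̂_MAP = 3.421

Σxᵢ = 10+11+2 = 23, with n = 3.
Posterior ∝ λ^3e^(−4.6λ) · λ^23e^(−3λ) = λ^26e^(−7.6λ), i.e. Gamma(shape=27, rate=7.6).
The mode of a Gamma(a, b) with a ≥ 1 (shape–rate) is (a−1)/b = 26/7.6 ≈ 3.421.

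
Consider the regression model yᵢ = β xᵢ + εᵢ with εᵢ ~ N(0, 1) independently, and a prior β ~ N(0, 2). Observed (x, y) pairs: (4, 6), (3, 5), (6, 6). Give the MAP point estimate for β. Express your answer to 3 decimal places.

log p(β | y) = −Σ(yᵢ − βxᵢ)²/(2·1) − β²/(2·2) + const.
Setting the derivative to zero: Σxᵢ(yᵢ − βxᵢ)/1 − β/2 = 0, so β = Σxᵢyᵢ / (Σxᵢ² + σ²/τ²).
Σxᵢyᵢ = 4·6 + 3·5 + 6·6 = 75; Σxᵢ² = 61; σ²/τ² = 0.5.
β̂_MAP = 75 / (61 + 0.5) = 75/61.5 ≈ 1.220.

β̂_MAP = 1.220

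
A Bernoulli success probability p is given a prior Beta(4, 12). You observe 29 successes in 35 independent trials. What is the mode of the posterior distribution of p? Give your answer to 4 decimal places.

p̂_MAP = 0.6531

Prior: Beta(4, 12).
Data: 29 successes in 35 trials. The binomial likelihood contributes p^29(1−p)^6, so the posterior is Beta(4+29, 12+6) = Beta(33, 18).
For Beta(a, b) with a, b > 1 the mode is (a−1)/(a+b−2) = 32/49 ≈ 0.6531.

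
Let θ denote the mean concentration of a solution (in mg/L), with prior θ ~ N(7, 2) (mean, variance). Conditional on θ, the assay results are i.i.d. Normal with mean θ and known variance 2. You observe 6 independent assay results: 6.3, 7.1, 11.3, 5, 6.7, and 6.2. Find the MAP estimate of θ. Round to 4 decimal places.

n = 6; x̄ = (6.3 + 7.1 + 11.3 + 5 + 6.7 + 6.2)/6 = 42.6/6 = 7.1.
For a Normal prior and Normal likelihood with known variance, the posterior is Normal; its mode equals its mean, the precision-weighted average.
Prior precision 1/σ₀² = 1/2 = 0.5; data precision n/σ² = 6/2 = 3.
θ̂ = (0.5·7 + 3·7.1) / (0.5 + 3) = 24.8/3.5 = 248/35 ≈ 7.0857.

θ̂_MAP = 7.0857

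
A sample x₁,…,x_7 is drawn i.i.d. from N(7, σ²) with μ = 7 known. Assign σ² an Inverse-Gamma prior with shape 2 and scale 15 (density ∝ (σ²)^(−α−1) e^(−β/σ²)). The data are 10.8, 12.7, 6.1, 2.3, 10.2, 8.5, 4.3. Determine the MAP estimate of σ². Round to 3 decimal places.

σ̂²_MAP = 9.201

Sum of squared deviations about the known mean: SS = (10.8−7)² + (12.7−7)² + (6.1−7)² + (2.3−7)² + (10.2−7)² + (8.5−7)² + (4.3−7)² = 89.61.
The Normal likelihood contributes (σ²)^(−n/2) exp(−SS/(2σ²)), so the posterior is Inverse-Gamma(α + n/2, β + SS/2) = Inverse-Gamma(5.5, 59.805).
The mode of Inverse-Gamma(a, b) is b/(a+1) = 59.805/6.5 ≈ 9.201.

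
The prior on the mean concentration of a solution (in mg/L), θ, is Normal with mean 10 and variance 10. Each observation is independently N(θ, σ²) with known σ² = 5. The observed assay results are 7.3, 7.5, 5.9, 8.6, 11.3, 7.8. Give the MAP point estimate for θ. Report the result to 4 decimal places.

θ̂_MAP = 8.2154

n = 6; x̄ = (7.3 + 7.5 + 5.9 + 8.6 + 11.3 + 7.8)/6 = 48.4/6 = 121/15 ≈ 8.0667.
For a Normal prior and Normal likelihood with known variance, the posterior is Normal; its mode equals its mean, the precision-weighted average.
Prior precision 1/σ₀² = 1/10 = 0.1; data precision n/σ² = 6/5 = 1.2.
θ̂ = (0.1·10 + 1.2·(121/15)) / (0.1 + 1.2) = 10.68/1.3 = 534/65 ≈ 8.2154.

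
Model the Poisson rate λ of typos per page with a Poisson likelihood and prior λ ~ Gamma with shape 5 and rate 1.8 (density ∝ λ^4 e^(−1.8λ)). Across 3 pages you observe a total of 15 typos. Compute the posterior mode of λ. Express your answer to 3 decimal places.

Σxᵢ = 15, n = 3.
Posterior ∝ λ^4e^(−1.8λ) · λ^15e^(−3λ) = λ^19e^(−4.8λ), i.e. Gamma(shape=20, rate=4.8).
The mode of a Gamma(a, b) with a ≥ 1 (shape–rate) is (a−1)/b = 19/4.8 ≈ 3.958.

λ̂_MAP = 3.958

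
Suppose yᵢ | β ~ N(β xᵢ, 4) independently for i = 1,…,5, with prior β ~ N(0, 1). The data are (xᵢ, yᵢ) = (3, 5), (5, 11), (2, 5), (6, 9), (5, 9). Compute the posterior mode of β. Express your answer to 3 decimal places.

log p(β | y) = −Σ(yᵢ − βxᵢ)²/(2·4) − β²/(2·1) + const.
Setting the derivative to zero: Σxᵢ(yᵢ − βxᵢ)/4 − β/1 = 0, so β = Σxᵢyᵢ / (Σxᵢ² + σ²/τ²).
Σxᵢyᵢ = 3·5 + 5·11 + 2·5 + 6·9 + 5·9 = 179; Σxᵢ² = 99; σ²/τ² = 4.
β̂_MAP = 179 / (99 + 4) = 179/103 ≈ 1.738.

β̂_MAP = 1.738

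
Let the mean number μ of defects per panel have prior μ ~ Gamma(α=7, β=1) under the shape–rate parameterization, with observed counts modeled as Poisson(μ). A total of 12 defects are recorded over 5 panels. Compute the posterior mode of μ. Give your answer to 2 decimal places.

Σxᵢ = 12, n = 5.
Posterior ∝ μ^6e^(−1μ) · μ^12e^(−5μ) = μ^18e^(−6μ), i.e. Gamma(shape=19, rate=6).
The mode of a Gamma(a, b) with a ≥ 1 (shape–rate) is (a−1)/b = 18/6 ≈ 3.00.

μ̂_MAP = 3.00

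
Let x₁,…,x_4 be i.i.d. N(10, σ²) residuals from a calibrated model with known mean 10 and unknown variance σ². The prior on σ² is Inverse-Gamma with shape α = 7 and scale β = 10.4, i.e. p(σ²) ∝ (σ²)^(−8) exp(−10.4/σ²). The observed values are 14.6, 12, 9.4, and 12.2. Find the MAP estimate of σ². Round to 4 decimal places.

σ̂²_MAP = 2.5580

Sum of squared deviations about the known mean: SS = (14.6−10)² + (12−10)² + (9.4−10)² + (12.2−10)² = 30.36.
The Normal likelihood contributes (σ²)^(−n/2) exp(−SS/(2σ²)), so the posterior is Inverse-Gamma(α + n/2, β + SS/2) = Inverse-Gamma(9, 25.58).
The mode of Inverse-Gamma(a, b) is b/(a+1) = 25.58/10 ≈ 2.5580.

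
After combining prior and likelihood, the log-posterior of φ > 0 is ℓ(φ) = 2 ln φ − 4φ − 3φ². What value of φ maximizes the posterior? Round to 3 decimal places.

ℓ'(φ) = 2/φ − 4 − 6φ. Setting this to zero and multiplying by φ: 6φ² + 4φ − 2 = 0.
φ = (−4 + √(4² + 4·6·2)) / (2·6) = (−4 + √64) / 12 = (−4 + 8)/12 = 1/3.
ℓ''(φ) = −2/φ² − 6 < 0, confirming a maximum.

φ̂_MAP = 0.333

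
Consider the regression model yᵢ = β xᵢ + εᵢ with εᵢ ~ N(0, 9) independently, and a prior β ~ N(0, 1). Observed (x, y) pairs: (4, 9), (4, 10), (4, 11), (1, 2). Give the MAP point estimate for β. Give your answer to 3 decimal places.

log p(β | y) = −Σ(yᵢ − βxᵢ)²/(2·9) − β²/(2·1) + const.
Setting the derivative to zero: Σxᵢ(yᵢ − βxᵢ)/9 − β/1 = 0, so β = Σxᵢyᵢ / (Σxᵢ² + σ²/τ²).
Σxᵢyᵢ = 4·9 + 4·10 + 4·11 + 1·2 = 122; Σxᵢ² = 49; σ²/τ² = 9.
β̂_MAP = 122 / (49 + 9) = 122/58 ≈ 2.103.

β̂_MAP = 2.103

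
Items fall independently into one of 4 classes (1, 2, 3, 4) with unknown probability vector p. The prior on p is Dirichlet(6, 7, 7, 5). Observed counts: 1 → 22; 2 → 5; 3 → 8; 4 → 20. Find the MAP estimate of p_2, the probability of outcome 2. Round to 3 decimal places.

MAP estimate: 0.145

The posterior is Dirichlet(αᵢ + nᵢ) = Dirichlet(28, 12, 15, 25).
For a Dirichlet(a₁,…,a_K) with all aᵢ > 1, the mode has j-th component (aⱼ − 1)/(Σaᵢ − K).
Here Σaᵢ = 80 and K = 4, so p_2 = (12 − 1)/(80 − 4) = 11/76 ≈ 0.145.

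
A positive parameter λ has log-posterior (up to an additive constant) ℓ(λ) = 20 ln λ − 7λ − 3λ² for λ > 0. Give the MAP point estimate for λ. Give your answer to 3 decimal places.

λ̂_MAP = 1.333

ℓ'(λ) = 20/λ − 7 − 6λ. Setting this to zero and multiplying by λ: 6λ² + 7λ − 20 = 0.
λ = (−7 + √(7² + 4·6·20)) / (2·6) = (−7 + √529) / 12 = (−7 + 23)/12 = 4/3.
ℓ''(λ) = −20/λ² − 6 < 0, confirming a maximum.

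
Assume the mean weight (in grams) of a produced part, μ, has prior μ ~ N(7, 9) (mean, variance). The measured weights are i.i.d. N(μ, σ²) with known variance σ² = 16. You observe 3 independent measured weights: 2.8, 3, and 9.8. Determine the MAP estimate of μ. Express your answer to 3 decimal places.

μ̂_MAP = 5.870

n = 3; x̄ = (2.8 + 3 + 9.8)/3 = 15.6/3 = 5.2.
For a Normal prior and Normal likelihood with known variance, the posterior is Normal; its mode equals its mean, the precision-weighted average.
Prior precision 1/σ₀² = 1/9; data precision n/σ² = 3/16 = 0.1875.
μ̂ = ((1/9)·7 + 0.1875·5.2) / (1/9 + 0.1875) = (631/360)/(43/144) = 1262/215 ≈ 5.870.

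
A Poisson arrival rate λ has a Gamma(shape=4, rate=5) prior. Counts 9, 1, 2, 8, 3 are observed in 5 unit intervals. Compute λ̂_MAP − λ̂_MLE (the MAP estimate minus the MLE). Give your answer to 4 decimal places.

Σxᵢ = 23. Posterior is Gamma(27, 10); MAP = (27−1)/10 = 26/10 ≈ 2.60000.
MLE = x̄ = 23/5 ≈ 4.60000.
Difference = 26/10 − 23/5 = -2 ≈ -2.0000.

MAP − MLE = -2.0000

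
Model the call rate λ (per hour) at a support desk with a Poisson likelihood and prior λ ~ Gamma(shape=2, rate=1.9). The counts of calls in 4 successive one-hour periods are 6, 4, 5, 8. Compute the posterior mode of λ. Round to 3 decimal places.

λ̂_MAP = 4.068

Σxᵢ = 6+4+5+8 = 23, with n = 4.
Posterior ∝ λe^(−1.9λ) · λ^23e^(−4λ) = λ^24e^(−5.9λ), i.e. Gamma(shape=25, rate=5.9).
The mode of a Gamma(a, b) with a ≥ 1 (shape–rate) is (a−1)/b = 24/5.9 ≈ 4.068.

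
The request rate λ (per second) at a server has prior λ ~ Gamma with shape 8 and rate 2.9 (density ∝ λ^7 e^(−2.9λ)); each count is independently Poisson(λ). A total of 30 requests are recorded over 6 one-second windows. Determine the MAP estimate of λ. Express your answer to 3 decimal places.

λ̂_MAP = 4.157

Σxᵢ = 30, n = 6.
Posterior ∝ λ^7e^(−2.9λ) · λ^30e^(−6λ) = λ^37e^(−8.9λ), i.e. Gamma(shape=38, rate=8.9).
The mode of a Gamma(a, b) with a ≥ 1 (shape–rate) is (a−1)/b = 37/8.9 ≈ 4.157.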